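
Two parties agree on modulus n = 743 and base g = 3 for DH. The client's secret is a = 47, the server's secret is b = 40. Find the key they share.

83

The server sends B = g^b mod n = 3^40 mod 743.
3^1 ≡ 3 (mod 743)
3^2 = (3^1)^2 ≡ 3^2 = 9 ≡ 9 (mod 743)
3^4 = (3^2)^2 ≡ 9^2 = 81 ≡ 81 (mod 743)
3^8 = (3^4)^2 ≡ 81^2 = 6561 ≡ 617 (mod 743)
3^16 = (3^8)^2 ≡ 617^2 = 380689 ≡ 273 (mod 743)
3^32 = (3^16)^2 ≡ 273^2 = 74529 ≡ 229 (mod 743)
3^40 = 3^32 · 3^8 ≡ 229 · 617 ≡ 123 (mod 743).
So B = 123. The client then computes K = B^a mod n = 123^47 mod 743.
123^1 ≡ 123 (mod 743)
123^2 = (123^1)^2 ≡ 123^2 = 15129 ≡ 269 (mod 743)
123^4 = (123^2)^2 ≡ 269^2 = 72361 ≡ 290 (mod 743)
123^8 = (123^4)^2 ≡ 290^2 = 84100 ≡ 141 (mod 743)
123^16 = (123^8)^2 ≡ 141^2 = 19881 ≡ 563 (mod 743)
123^32 = (123^16)^2 ≡ 563^2 = 316969 ≡ 451 (mod 743)
123^47 = 123^32 · 123^8 · 123^4 · 123^2 · 123^1 ≡ 451 · 141 · 290 · 269 · 123 ≡ 83 (mod 743).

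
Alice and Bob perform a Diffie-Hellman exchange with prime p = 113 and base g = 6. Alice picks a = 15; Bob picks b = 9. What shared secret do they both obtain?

33

Alice sends A = g^a mod p = 6^15 mod 113.
6^1 ≡ 6 (mod 113)
6^2 = (6^1)^2 ≡ 6^2 = 36 ≡ 36 (mod 113)
6^4 = (6^2)^2 ≡ 36^2 = 1296 ≡ 53 (mod 113)
6^8 = (6^4)^2 ≡ 53^2 = 2809 ≡ 97 (mod 113)
6^15 = 6^8 · 6^4 · 6^2 · 6^1 ≡ 97 · 53 · 36 · 6 ≡ 5 (mod 113).
So A = 5. Bob then computes K = A^b mod p = 5^9 mod 113.
5^1 ≡ 5 (mod 113)
5^2 = (5^1)^2 ≡ 5^2 = 25 ≡ 25 (mod 113)
5^4 = (5^2)^2 ≡ 25^2 = 625 ≡ 60 (mod 113)
5^8 = (5^4)^2 ≡ 60^2 = 3600 ≡ 97 (mod 113)
5^9 = 5^8 · 5^1 ≡ 97 · 5 ≡ 33 (mod 113).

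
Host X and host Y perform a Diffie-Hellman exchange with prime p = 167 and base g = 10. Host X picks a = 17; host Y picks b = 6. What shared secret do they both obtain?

Host X sends A = g^a mod p = 10^17 mod 167.
10^1 ≡ 10 (mod 167)
10^2 = (10^1)^2 ≡ 10^2 = 100 ≡ 100 (mod 167)
10^4 = (10^2)^2 ≡ 100^2 = 10000 ≡ 147 (mod 167)
10^8 = (10^4)^2 ≡ 147^2 = 21609 ≡ 66 (mod 167)
10^16 = (10^8)^2 ≡ 66^2 = 4356 ≡ 14 (mod 167)
10^17 = 10^16 · 10^1 ≡ 14 · 10 ≡ 140 (mod 167).
So A = 140. Host Y then computes K = A^b mod p = 140^6 mod 167.
140^1 ≡ 140 (mod 167)
140^2 = (140^1)^2 ≡ 140^2 = 19600 ≡ 61 (mod 167)
140^4 = (140^2)^2 ≡ 61^2 = 3721 ≡ 47 (mod 167)
140^6 = 140^4 · 140^2 ≡ 47 · 61 ≡ 28 (mod 167).

28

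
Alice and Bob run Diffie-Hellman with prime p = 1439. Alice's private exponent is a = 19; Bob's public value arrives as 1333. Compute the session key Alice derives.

Shared key K = 1333^19 mod 1439.
1333^1 ≡ 1333 (mod 1439)
1333^2 = (1333^1)^2 ≡ 1333^2 = 1776889 ≡ 1163 (mod 1439)
1333^4 = (1333^2)^2 ≡ 1163^2 = 1352569 ≡ 1348 (mod 1439)
1333^8 = (1333^4)^2 ≡ 1348^2 = 1817104 ≡ 1086 (mod 1439)
1333^16 = (1333^8)^2 ≡ 1086^2 = 1179396 ≡ 855 (mod 1439)
1333^19 = 1333^16 · 1333^2 · 1333^1 ≡ 855 · 1163 · 1333 ≡ 1182 (mod 1439).

1182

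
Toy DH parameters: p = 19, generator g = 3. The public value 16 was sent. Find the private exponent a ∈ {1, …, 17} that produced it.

10

Try successive powers of 3 modulo 19:
3^1 ≡ 3
3^2 ≡ 9
3^3 ≡ 8
3^4 ≡ 5
3^5 ≡ 15
3^6 ≡ 7
3^7 ≡ 2
3^8 ≡ 6
3^9 ≡ 18
3^10 ≡ 16
Found: a = 10.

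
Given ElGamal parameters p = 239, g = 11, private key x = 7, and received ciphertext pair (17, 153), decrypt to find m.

3

Shared mask s = c₁^x mod p = 17^7 mod 239.
17^1 ≡ 17 (mod 239)
17^2 = (17^1)^2 ≡ 17^2 = 289 ≡ 50 (mod 239)
17^4 = (17^2)^2 ≡ 50^2 = 2500 ≡ 110 (mod 239)
17^7 = 17^4 · 17^2 · 17^1 ≡ 110 · 50 · 17 ≡ 51 (mod 239).
So s = 51; s⁻¹ ≡ 75 (mod 239).
m = c₂ · s⁻¹ mod 239 = 153 · 75 mod 239 = 3.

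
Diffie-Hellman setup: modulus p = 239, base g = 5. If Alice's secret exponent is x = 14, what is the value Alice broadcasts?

67

Public value = 5^14 (mod 239).
5^1 ≡ 5 (mod 239)
5^2 = (5^1)^2 ≡ 5^2 = 25 ≡ 25 (mod 239)
5^4 = (5^2)^2 ≡ 25^2 = 625 ≡ 147 (mod 239)
5^8 = (5^4)^2 ≡ 147^2 = 21609 ≡ 99 (mod 239)
5^14 = 5^8 · 5^4 · 5^2 ≡ 99 · 147 · 25 ≡ 67 (mod 239).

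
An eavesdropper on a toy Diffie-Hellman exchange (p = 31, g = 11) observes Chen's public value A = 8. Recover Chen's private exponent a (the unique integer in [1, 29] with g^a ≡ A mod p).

Try successive powers of 11 modulo 31:
11^1 ≡ 11
11^2 ≡ 28
11^3 ≡ 29
11^4 ≡ 9
11^5 ≡ 6
11^6 ≡ 4
11^7 ≡ 13
11^8 ≡ 19
11^9 ≡ 23
11^10 ≡ 5
11^11 ≡ 24
11^12 ≡ 16
11^13 ≡ 21
11^14 ≡ 14
11^15 ≡ 30
11^16 ≡ 20
11^17 ≡ 3
11^18 ≡ 2
11^19 ≡ 22
11^20 ≡ 25
11^21 ≡ 27
11^22 ≡ 18
11^23 ≡ 12
11^24 ≡ 8
Found: a = 24.

24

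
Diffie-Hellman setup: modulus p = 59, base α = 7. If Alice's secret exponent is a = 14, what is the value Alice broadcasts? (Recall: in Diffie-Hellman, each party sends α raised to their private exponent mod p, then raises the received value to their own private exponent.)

28

Public value = 7^14 mod 59.
7^1 ≡ 7 (mod 59)
7^2 = (7^1)^2 ≡ 7^2 = 49 ≡ 49 (mod 59)
7^4 = (7^2)^2 ≡ 49^2 = 2401 ≡ 41 (mod 59)
7^8 = (7^4)^2 ≡ 41^2 = 1681 ≡ 29 (mod 59)
7^14 = 7^8 · 7^4 · 7^2 ≡ 29 · 41 · 49 ≡ 28 (mod 59).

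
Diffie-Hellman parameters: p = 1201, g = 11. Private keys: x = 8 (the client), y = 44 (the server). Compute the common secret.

81

The client sends A = g^x mod p = 11^8 mod 1201.
11^1 ≡ 11 (mod 1201)
11^2 = (11^1)^2 ≡ 11^2 = 121 ≡ 121 (mod 1201)
11^4 = (11^2)^2 ≡ 121^2 = 14641 ≡ 229 (mod 1201)
11^8 = (11^4)^2 ≡ 229^2 = 52441 ≡ 798 (mod 1201)
So A = 798. The server then computes K = A^y mod p = 798^44 mod 1201.
798^1 ≡ 798 (mod 1201)
798^2 = (798^1)^2 ≡ 798^2 = 636804 ≡ 274 (mod 1201)
798^4 = (798^2)^2 ≡ 274^2 = 75076 ≡ 614 (mod 1201)
798^8 = (798^4)^2 ≡ 614^2 = 376996 ≡ 1083 (mod 1201)
798^16 = (798^8)^2 ≡ 1083^2 = 1172889 ≡ 713 (mod 1201)
798^32 = (798^16)^2 ≡ 713^2 = 508369 ≡ 346 (mod 1201)
798^44 = 798^32 · 798^8 · 798^4 ≡ 346 · 1083 · 614 ≡ 81 (mod 1201).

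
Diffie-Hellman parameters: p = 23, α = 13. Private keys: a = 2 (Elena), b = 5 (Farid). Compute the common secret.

Elena sends A = α^a mod p = 13^2 mod 23.
13^1 ≡ 13 (mod 23)
13^2 = (13^1)^2 ≡ 13^2 = 169 ≡ 8 (mod 23)
So A = 8. Farid then computes K = A^b mod p = 8^5 mod 23.
8^1 ≡ 8 (mod 23)
8^2 = (8^1)^2 ≡ 8^2 = 64 ≡ 18 (mod 23)
8^4 = (8^2)^2 ≡ 18^2 = 324 ≡ 2 (mod 23)
8^5 = 8^4 · 8^1 ≡ 2 · 8 ≡ 16 (mod 23).

16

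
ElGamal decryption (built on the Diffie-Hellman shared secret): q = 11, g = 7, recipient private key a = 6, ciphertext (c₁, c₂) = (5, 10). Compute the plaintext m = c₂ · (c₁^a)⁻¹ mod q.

Shared mask s = c₁^a mod q = 5^6 mod 11.
5^1 ≡ 5 (mod 11)
5^2 = (5^1)^2 ≡ 5^2 = 25 ≡ 3 (mod 11)
5^4 = (5^2)^2 ≡ 3^2 = 9 ≡ 9 (mod 11)
5^6 = 5^4 · 5^2 ≡ 9 · 3 ≡ 5 (mod 11).
So s = 5; s⁻¹ ≡ 9 (mod 11).
m = c₂ · s⁻¹ mod 11 = 10 · 9 mod 11 = 2.

2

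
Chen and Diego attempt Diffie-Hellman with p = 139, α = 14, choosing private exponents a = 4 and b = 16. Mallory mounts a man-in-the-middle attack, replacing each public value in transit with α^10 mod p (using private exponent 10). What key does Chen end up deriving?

34

Chen receives Mallory's public value M = 14^10 mod 139 instead of the honest one.
14^1 ≡ 14 (mod 139)
14^2 = (14^1)^2 ≡ 14^2 = 196 ≡ 57 (mod 139)
14^4 = (14^2)^2 ≡ 57^2 = 3249 ≡ 52 (mod 139)
14^8 = (14^4)^2 ≡ 52^2 = 2704 ≡ 63 (mod 139)
14^10 = 14^8 · 14^2 ≡ 63 · 57 ≡ 116 (mod 139).
So M = 116. Chen computes K = M^4 mod 139.
116^1 ≡ 116 (mod 139)
116^2 = (116^1)^2 ≡ 116^2 = 13456 ≡ 112 (mod 139)
116^4 = (116^2)^2 ≡ 112^2 = 12544 ≡ 34 (mod 139)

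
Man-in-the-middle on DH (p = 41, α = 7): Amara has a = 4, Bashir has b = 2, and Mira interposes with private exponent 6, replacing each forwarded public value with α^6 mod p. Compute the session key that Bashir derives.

Bashir receives Mira's public value M = 7^6 mod 41 instead of the honest one.
7^1 ≡ 7 (mod 41)
7^2 = (7^1)^2 ≡ 7^2 = 49 ≡ 8 (mod 41)
7^4 = (7^2)^2 ≡ 8^2 = 64 ≡ 23 (mod 41)
7^6 = 7^4 · 7^2 ≡ 23 · 8 ≡ 20 (mod 41).
So M = 20. Bashir computes K = M^2 mod 41.
20^1 ≡ 20 (mod 41)
20^2 = (20^1)^2 ≡ 20^2 = 400 ≡ 31 (mod 41)

31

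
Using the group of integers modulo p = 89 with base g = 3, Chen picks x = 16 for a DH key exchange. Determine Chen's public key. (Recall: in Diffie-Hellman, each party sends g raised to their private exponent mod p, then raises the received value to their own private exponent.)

Public value = 3^16 (mod 89).
3^1 ≡ 3 (mod 89)
3^2 = (3^1)^2 ≡ 3^2 = 9 ≡ 9 (mod 89)
3^4 = (3^2)^2 ≡ 9^2 = 81 ≡ 81 (mod 89)
3^8 = (3^4)^2 ≡ 81^2 = 6561 ≡ 64 (mod 89)
3^16 = (3^8)^2 ≡ 64^2 = 4096 ≡ 2 (mod 89)

2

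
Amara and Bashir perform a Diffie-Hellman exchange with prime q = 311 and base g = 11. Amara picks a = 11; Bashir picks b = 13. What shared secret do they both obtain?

Amara sends A = g^a mod q = 11^11 mod 311.
11^1 ≡ 11 (mod 311)
11^2 = (11^1)^2 ≡ 11^2 = 121 ≡ 121 (mod 311)
11^4 = (11^2)^2 ≡ 121^2 = 14641 ≡ 24 (mod 311)
11^8 = (11^4)^2 ≡ 24^2 = 576 ≡ 265 (mod 311)
11^11 = 11^8 · 11^2 · 11^1 ≡ 265 · 121 · 11 ≡ 41 (mod 311).
So A = 41. Bashir then computes K = A^b mod q = 41^13 mod 311.
41^1 ≡ 41 (mod 311)
41^2 = (41^1)^2 ≡ 41^2 = 1681 ≡ 126 (mod 311)
41^4 = (41^2)^2 ≡ 126^2 = 15876 ≡ 15 (mod 311)
41^8 = (41^4)^2 ≡ 15^2 = 225 ≡ 225 (mod 311)
41^13 = 41^8 · 41^4 · 41^1 ≡ 225 · 15 · 41 ≡ 291 (mod 311).

291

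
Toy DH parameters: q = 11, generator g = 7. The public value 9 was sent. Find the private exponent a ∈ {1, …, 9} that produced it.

Try successive powers of 7 modulo 11:
7^1 ≡ 7
7^2 ≡ 5
7^3 ≡ 2
7^4 ≡ 3
7^5 ≡ 10
7^6 ≡ 4
7^7 ≡ 6
7^8 ≡ 9
Found: a = 8.

8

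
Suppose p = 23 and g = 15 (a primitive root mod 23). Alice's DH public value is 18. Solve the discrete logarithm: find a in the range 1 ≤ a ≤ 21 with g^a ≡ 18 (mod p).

Try successive powers of 15 modulo 23:
15^1 ≡ 15
15^2 ≡ 18
Found: a = 2.

2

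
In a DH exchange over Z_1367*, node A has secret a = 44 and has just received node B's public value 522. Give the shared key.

Shared key K = 522^44 mod 1367.
522^1 ≡ 522 (mod 1367)
522^2 = (522^1)^2 ≡ 522^2 = 272484 ≡ 451 (mod 1367)
522^4 = (522^2)^2 ≡ 451^2 = 203401 ≡ 1085 (mod 1367)
522^8 = (522^4)^2 ≡ 1085^2 = 1177225 ≡ 238 (mod 1367)
522^16 = (522^8)^2 ≡ 238^2 = 56644 ≡ 597 (mod 1367)
522^32 = (522^16)^2 ≡ 597^2 = 356409 ≡ 989 (mod 1367)
522^44 = 522^32 · 522^8 · 522^4 ≡ 989 · 238 · 1085 ≡ 1062 (mod 1367).

1062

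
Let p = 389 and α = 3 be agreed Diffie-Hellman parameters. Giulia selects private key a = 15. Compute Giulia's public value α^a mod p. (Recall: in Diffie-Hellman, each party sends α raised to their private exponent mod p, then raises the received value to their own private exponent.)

Public value = 3^15 mod 389.
3^1 ≡ 3 (mod 389)
3^2 = (3^1)^2 ≡ 3^2 = 9 ≡ 9 (mod 389)
3^4 = (3^2)^2 ≡ 9^2 = 81 ≡ 81 (mod 389)
3^8 = (3^4)^2 ≡ 81^2 = 6561 ≡ 337 (mod 389)
3^15 = 3^8 · 3^4 · 3^2 · 3^1 ≡ 337 · 81 · 9 · 3 ≡ 253 (mod 389).

253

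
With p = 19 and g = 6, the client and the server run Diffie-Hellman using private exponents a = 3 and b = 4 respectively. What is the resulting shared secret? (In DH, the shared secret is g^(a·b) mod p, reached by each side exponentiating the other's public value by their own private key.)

7

The server sends B = g^b mod p = 6^4 mod 19.
6^1 ≡ 6 (mod 19)
6^2 = (6^1)^2 ≡ 6^2 = 36 ≡ 17 (mod 19)
6^4 = (6^2)^2 ≡ 17^2 = 289 ≡ 4 (mod 19)
So B = 4. The client then computes K = B^a mod p = 4^3 mod 19.
4^1 ≡ 4 (mod 19)
4^2 = (4^1)^2 ≡ 4^2 = 16 ≡ 16 (mod 19)
4^3 = 4^2 · 4^1 ≡ 16 · 4 ≡ 7 (mod 19).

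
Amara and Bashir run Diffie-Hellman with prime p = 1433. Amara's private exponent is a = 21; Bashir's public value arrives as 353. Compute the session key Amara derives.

Shared key K = 353^21 mod 1433.
353^1 ≡ 353 (mod 1433)
353^2 = (353^1)^2 ≡ 353^2 = 124609 ≡ 1371 (mod 1433)
353^4 = (353^2)^2 ≡ 1371^2 = 1879641 ≡ 978 (mod 1433)
353^8 = (353^4)^2 ≡ 978^2 = 956484 ≡ 673 (mod 1433)
353^16 = (353^8)^2 ≡ 673^2 = 452929 ≡ 101 (mod 1433)
353^21 = 353^16 · 353^4 · 353^1 ≡ 101 · 978 · 353 ≡ 878 (mod 1433).

878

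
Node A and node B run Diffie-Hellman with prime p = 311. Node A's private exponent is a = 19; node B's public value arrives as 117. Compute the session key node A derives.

Shared key K = 117^19 mod 311.
117^1 ≡ 117 (mod 311)
117^2 = (117^1)^2 ≡ 117^2 = 13689 ≡ 5 (mod 311)
117^4 = (117^2)^2 ≡ 5^2 = 25 ≡ 25 (mod 311)
117^8 = (117^4)^2 ≡ 25^2 = 625 ≡ 3 (mod 311)
117^16 = (117^8)^2 ≡ 3^2 = 9 ≡ 9 (mod 311)
117^19 = 117^16 · 117^2 · 117^1 ≡ 9 · 5 · 117 ≡ 289 (mod 311).

289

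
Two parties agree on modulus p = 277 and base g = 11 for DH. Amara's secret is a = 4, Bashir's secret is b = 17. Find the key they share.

Bashir sends B = g^b mod p = 11^17 mod 277.
11^1 ≡ 11 (mod 277)
11^2 = (11^1)^2 ≡ 11^2 = 121 ≡ 121 (mod 277)
11^4 = (11^2)^2 ≡ 121^2 = 14641 ≡ 237 (mod 277)
11^8 = (11^4)^2 ≡ 237^2 = 56169 ≡ 215 (mod 277)
11^16 = (11^8)^2 ≡ 215^2 = 46225 ≡ 243 (mod 277)
11^17 = 11^16 · 11^1 ≡ 243 · 11 ≡ 180 (mod 277).
So B = 180. Amara then computes K = B^a mod p = 180^4 mod 277.
180^1 ≡ 180 (mod 277)
180^2 = (180^1)^2 ≡ 180^2 = 32400 ≡ 268 (mod 277)
180^4 = (180^2)^2 ≡ 268^2 = 71824 ≡ 81 (mod 277)

81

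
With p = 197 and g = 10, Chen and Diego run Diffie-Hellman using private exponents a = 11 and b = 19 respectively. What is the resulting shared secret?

157

Diego sends B = g^b mod p = 10^19 mod 197.
10^1 ≡ 10 (mod 197)
10^2 = (10^1)^2 ≡ 10^2 = 100 ≡ 100 (mod 197)
10^4 = (10^2)^2 ≡ 100^2 = 10000 ≡ 150 (mod 197)
10^8 = (10^4)^2 ≡ 150^2 = 22500 ≡ 42 (mod 197)
10^16 = (10^8)^2 ≡ 42^2 = 1764 ≡ 188 (mod 197)
10^19 = 10^16 · 10^2 · 10^1 ≡ 188 · 100 · 10 ≡ 62 (mod 197).
So B = 62. Chen then computes K = B^a mod p = 62^11 mod 197.
62^1 ≡ 62 (mod 197)
62^2 = (62^1)^2 ≡ 62^2 = 3844 ≡ 101 (mod 197)
62^4 = (62^2)^2 ≡ 101^2 = 10201 ≡ 154 (mod 197)
62^8 = (62^4)^2 ≡ 154^2 = 23716 ≡ 76 (mod 197)
62^11 = 62^8 · 62^2 · 62^1 ≡ 76 · 101 · 62 ≡ 157 (mod 197).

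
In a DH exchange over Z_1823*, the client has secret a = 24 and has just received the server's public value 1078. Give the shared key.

Shared key K = 1078^24 mod 1823.
1078^1 ≡ 1078 (mod 1823)
1078^2 = (1078^1)^2 ≡ 1078^2 = 1162084 ≡ 833 (mod 1823)
1078^4 = (1078^2)^2 ≡ 833^2 = 693889 ≡ 1149 (mod 1823)
1078^8 = (1078^4)^2 ≡ 1149^2 = 1320201 ≡ 349 (mod 1823)
1078^16 = (1078^8)^2 ≡ 349^2 = 121801 ≡ 1483 (mod 1823)
1078^24 = 1078^16 · 1078^8 ≡ 1483 · 349 ≡ 1658 (mod 1823).

1658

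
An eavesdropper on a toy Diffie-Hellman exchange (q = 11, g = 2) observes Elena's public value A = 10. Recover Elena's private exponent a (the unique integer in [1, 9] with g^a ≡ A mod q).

5

Try successive powers of 2 modulo 11:
2^1 ≡ 2
2^2 ≡ 4
2^3 ≡ 8
2^4 ≡ 5
2^5 ≡ 10
Found: a = 5.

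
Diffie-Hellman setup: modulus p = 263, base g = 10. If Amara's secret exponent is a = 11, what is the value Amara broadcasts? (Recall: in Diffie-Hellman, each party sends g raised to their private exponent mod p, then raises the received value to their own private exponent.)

Public value = 10^11 mod 263.
10^1 ≡ 10 (mod 263)
10^2 = (10^1)^2 ≡ 10^2 = 100 ≡ 100 (mod 263)
10^4 = (10^2)^2 ≡ 100^2 = 10000 ≡ 6 (mod 263)
10^8 = (10^4)^2 ≡ 6^2 = 36 ≡ 36 (mod 263)
10^11 = 10^8 · 10^2 · 10^1 ≡ 36 · 100 · 10 ≡ 232 (mod 263).

232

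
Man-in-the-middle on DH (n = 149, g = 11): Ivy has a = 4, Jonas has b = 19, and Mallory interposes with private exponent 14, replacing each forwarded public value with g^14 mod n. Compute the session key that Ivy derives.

127

Ivy receives Mallory's public value M = 11^14 mod 149 instead of the honest one.
11^1 ≡ 11 (mod 149)
11^2 = (11^1)^2 ≡ 11^2 = 121 ≡ 121 (mod 149)
11^4 = (11^2)^2 ≡ 121^2 = 14641 ≡ 39 (mod 149)
11^8 = (11^4)^2 ≡ 39^2 = 1521 ≡ 31 (mod 149)
11^14 = 11^8 · 11^4 · 11^2 ≡ 31 · 39 · 121 ≡ 120 (mod 149).
So M = 120. Ivy computes K = M^4 mod 149.
120^1 ≡ 120 (mod 149)
120^2 = (120^1)^2 ≡ 120^2 = 14400 ≡ 96 (mod 149)
120^4 = (120^2)^2 ≡ 96^2 = 9216 ≡ 127 (mod 149)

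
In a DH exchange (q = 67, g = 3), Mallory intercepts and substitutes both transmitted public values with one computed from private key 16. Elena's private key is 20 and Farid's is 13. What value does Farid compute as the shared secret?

Farid receives Mallory's public value M = 3^16 mod 67 instead of the honest one.
3^1 ≡ 3 (mod 67)
3^2 = (3^1)^2 ≡ 3^2 = 9 ≡ 9 (mod 67)
3^4 = (3^2)^2 ≡ 9^2 = 81 ≡ 14 (mod 67)
3^8 = (3^4)^2 ≡ 14^2 = 196 ≡ 62 (mod 67)
3^16 = (3^8)^2 ≡ 62^2 = 3844 ≡ 25 (mod 67)
So M = 25. Farid computes K = M^13 mod 67.
25^1 ≡ 25 (mod 67)
25^2 = (25^1)^2 ≡ 25^2 = 625 ≡ 22 (mod 67)
25^4 = (25^2)^2 ≡ 22^2 = 484 ≡ 15 (mod 67)
25^8 = (25^4)^2 ≡ 15^2 = 225 ≡ 24 (mod 67)
25^13 = 25^8 · 25^4 · 25^1 ≡ 24 · 15 · 25 ≡ 22 (mod 67).

22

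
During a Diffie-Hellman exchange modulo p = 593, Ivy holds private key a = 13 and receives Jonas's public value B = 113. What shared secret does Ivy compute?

Shared key K = 113^13 mod 593.
113^1 ≡ 113 (mod 593)
113^2 = (113^1)^2 ≡ 113^2 = 12769 ≡ 316 (mod 593)
113^4 = (113^2)^2 ≡ 316^2 = 99856 ≡ 232 (mod 593)
113^8 = (113^4)^2 ≡ 232^2 = 53824 ≡ 454 (mod 593)
113^13 = 113^8 · 113^4 · 113^1 ≡ 454 · 232 · 113 ≡ 554 (mod 593).

554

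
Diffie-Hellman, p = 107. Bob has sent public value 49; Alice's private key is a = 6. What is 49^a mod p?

33

Shared key K = 49^6 mod 107.
49^1 ≡ 49 (mod 107)
49^2 = (49^1)^2 ≡ 49^2 = 2401 ≡ 47 (mod 107)
49^4 = (49^2)^2 ≡ 47^2 = 2209 ≡ 69 (mod 107)
49^6 = 49^4 · 49^2 ≡ 69 · 47 ≡ 33 (mod 107).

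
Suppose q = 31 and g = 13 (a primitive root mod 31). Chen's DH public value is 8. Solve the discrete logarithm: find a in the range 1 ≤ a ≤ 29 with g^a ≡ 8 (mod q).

12

Try successive powers of 13 modulo 31:
13^1 ≡ 13
13^2 ≡ 14
13^3 ≡ 27
13^4 ≡ 10
13^5 ≡ 6
13^6 ≡ 16
13^7 ≡ 22
13^8 ≡ 7
13^9 ≡ 29
13^10 ≡ 5
13^11 ≡ 3
13^12 ≡ 8
Found: a = 12.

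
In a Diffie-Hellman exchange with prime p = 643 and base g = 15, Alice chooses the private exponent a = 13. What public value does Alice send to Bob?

Public value = 15^13 mod 643.
15^1 ≡ 15 (mod 643)
15^2 = (15^1)^2 ≡ 15^2 = 225 ≡ 225 (mod 643)
15^4 = (15^2)^2 ≡ 225^2 = 50625 ≡ 471 (mod 643)
15^8 = (15^4)^2 ≡ 471^2 = 221841 ≡ 6 (mod 643)
15^13 = 15^8 · 15^4 · 15^1 ≡ 6 · 471 · 15 ≡ 595 (mod 643).

595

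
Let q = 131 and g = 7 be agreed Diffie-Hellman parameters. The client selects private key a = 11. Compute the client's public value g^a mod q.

Public value = 7^11 mod 131.
7^1 ≡ 7 (mod 131)
7^2 = (7^1)^2 ≡ 7^2 = 49 ≡ 49 (mod 131)
7^4 = (7^2)^2 ≡ 49^2 = 2401 ≡ 43 (mod 131)
7^8 = (7^4)^2 ≡ 43^2 = 1849 ≡ 15 (mod 131)
7^11 = 7^8 · 7^2 · 7^1 ≡ 15 · 49 · 7 ≡ 36 (mod 131).

36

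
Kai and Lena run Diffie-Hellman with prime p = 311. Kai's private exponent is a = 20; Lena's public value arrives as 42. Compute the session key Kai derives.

Shared key K = 42^20 mod 311.
42^1 ≡ 42 (mod 311)
42^2 = (42^1)^2 ≡ 42^2 = 1764 ≡ 209 (mod 311)
42^4 = (42^2)^2 ≡ 209^2 = 43681 ≡ 141 (mod 311)
42^8 = (42^4)^2 ≡ 141^2 = 19881 ≡ 288 (mod 311)
42^16 = (42^8)^2 ≡ 288^2 = 82944 ≡ 218 (mod 311)
42^20 = 42^16 · 42^4 ≡ 218 · 141 ≡ 260 (mod 311).

260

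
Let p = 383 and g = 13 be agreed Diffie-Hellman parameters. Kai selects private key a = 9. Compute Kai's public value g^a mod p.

352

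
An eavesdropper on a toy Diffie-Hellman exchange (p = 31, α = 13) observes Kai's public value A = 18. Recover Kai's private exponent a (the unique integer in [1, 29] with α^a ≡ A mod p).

16

Try successive powers of 13 modulo 31:
13^1 ≡ 13
13^2 ≡ 14
13^3 ≡ 27
13^4 ≡ 10
13^5 ≡ 6
13^6 ≡ 16
13^7 ≡ 22
13^8 ≡ 7
13^9 ≡ 29
13^10 ≡ 5
13^11 ≡ 3
13^12 ≡ 8
13^13 ≡ 11
13^14 ≡ 19
13^15 ≡ 30
13^16 ≡ 18
Found: a = 16.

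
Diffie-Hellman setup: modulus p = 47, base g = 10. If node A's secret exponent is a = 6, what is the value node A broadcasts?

Public value = 10^6 (mod 47).
10^1 ≡ 10 (mod 47)
10^2 = (10^1)^2 ≡ 10^2 = 100 ≡ 6 (mod 47)
10^4 = (10^2)^2 ≡ 6^2 = 36 ≡ 36 (mod 47)
10^6 = 10^4 · 10^2 ≡ 36 · 6 ≡ 28 (mod 47).

28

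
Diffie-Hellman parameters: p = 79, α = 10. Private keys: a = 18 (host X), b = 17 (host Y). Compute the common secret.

Host Y sends B = α^b mod p = 10^17 mod 79.
10^1 ≡ 10 (mod 79)
10^2 = (10^1)^2 ≡ 10^2 = 100 ≡ 21 (mod 79)
10^4 = (10^2)^2 ≡ 21^2 = 441 ≡ 46 (mod 79)
10^8 = (10^4)^2 ≡ 46^2 = 2116 ≡ 62 (mod 79)
10^16 = (10^8)^2 ≡ 62^2 = 3844 ≡ 52 (mod 79)
10^17 = 10^16 · 10^1 ≡ 52 · 10 ≡ 46 (mod 79).
So B = 46. Host X then computes K = B^a mod p = 46^18 mod 79.
46^1 ≡ 46 (mod 79)
46^2 = (46^1)^2 ≡ 46^2 = 2116 ≡ 62 (mod 79)
46^4 = (46^2)^2 ≡ 62^2 = 3844 ≡ 52 (mod 79)
46^8 = (46^4)^2 ≡ 52^2 = 2704 ≡ 18 (mod 79)
46^16 = (46^8)^2 ≡ 18^2 = 324 ≡ 8 (mod 79)
46^18 = 46^16 · 46^2 ≡ 8 · 62 ≡ 22 (mod 79).

22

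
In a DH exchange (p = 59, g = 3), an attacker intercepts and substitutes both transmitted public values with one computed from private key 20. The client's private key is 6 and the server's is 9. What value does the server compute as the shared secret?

The server receives an attacker's public value M = 3^20 mod 59 instead of the honest one.
3^1 ≡ 3 (mod 59)
3^2 = (3^1)^2 ≡ 3^2 = 9 ≡ 9 (mod 59)
3^4 = (3^2)^2 ≡ 9^2 = 81 ≡ 22 (mod 59)
3^8 = (3^4)^2 ≡ 22^2 = 484 ≡ 12 (mod 59)
3^16 = (3^8)^2 ≡ 12^2 = 144 ≡ 26 (mod 59)
3^20 = 3^16 · 3^4 ≡ 26 · 22 ≡ 41 (mod 59).
So M = 41. The server computes K = M^9 mod 59.
41^1 ≡ 41 (mod 59)
41^2 = (41^1)^2 ≡ 41^2 = 1681 ≡ 29 (mod 59)
41^4 = (41^2)^2 ≡ 29^2 = 841 ≡ 15 (mod 59)
41^8 = (41^4)^2 ≡ 15^2 = 225 ≡ 48 (mod 59)
41^9 = 41^8 · 41^1 ≡ 48 · 41 ≡ 21 (mod 59).

21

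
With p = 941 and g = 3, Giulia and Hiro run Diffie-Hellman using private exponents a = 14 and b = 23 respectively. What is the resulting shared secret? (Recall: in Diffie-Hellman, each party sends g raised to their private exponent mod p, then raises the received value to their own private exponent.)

Hiro sends B = g^b mod p = 3^23 mod 941.
3^1 ≡ 3 (mod 941)
3^2 = (3^1)^2 ≡ 3^2 = 9 ≡ 9 (mod 941)
3^4 = (3^2)^2 ≡ 9^2 = 81 ≡ 81 (mod 941)
3^8 = (3^4)^2 ≡ 81^2 = 6561 ≡ 915 (mod 941)
3^16 = (3^8)^2 ≡ 915^2 = 837225 ≡ 676 (mod 941)
3^23 = 3^16 · 3^4 · 3^2 · 3^1 ≡ 676 · 81 · 9 · 3 ≡ 101 (mod 941).
So B = 101. Giulia then computes K = B^a mod p = 101^14 mod 941.
101^1 ≡ 101 (mod 941)
101^2 = (101^1)^2 ≡ 101^2 = 10201 ≡ 791 (mod 941)
101^4 = (101^2)^2 ≡ 791^2 = 625681 ≡ 857 (mod 941)
101^8 = (101^4)^2 ≡ 857^2 = 734449 ≡ 469 (mod 941)
101^14 = 101^8 · 101^4 · 101^2 ≡ 469 · 857 · 791 ≡ 861 (mod 941).

861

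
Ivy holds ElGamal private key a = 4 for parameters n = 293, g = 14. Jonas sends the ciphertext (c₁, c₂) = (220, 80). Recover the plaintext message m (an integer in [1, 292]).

Shared mask s = c₁^a mod n = 220^4 mod 293.
220^1 ≡ 220 (mod 293)
220^2 = (220^1)^2 ≡ 220^2 = 48400 ≡ 55 (mod 293)
220^4 = (220^2)^2 ≡ 55^2 = 3025 ≡ 95 (mod 293)
So s = 95; s⁻¹ ≡ 256 (mod 293).
m = c₂ · s⁻¹ mod 293 = 80 · 256 mod 293 = 263.

263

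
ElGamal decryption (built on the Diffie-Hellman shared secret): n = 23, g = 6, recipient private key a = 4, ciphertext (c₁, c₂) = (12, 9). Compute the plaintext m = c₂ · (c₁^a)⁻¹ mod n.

Shared mask s = c₁^a mod n = 12^4 mod 23.
12^1 ≡ 12 (mod 23)
12^2 = (12^1)^2 ≡ 12^2 = 144 ≡ 6 (mod 23)
12^4 = (12^2)^2 ≡ 6^2 = 36 ≡ 13 (mod 23)
So s = 13; s⁻¹ ≡ 16 (mod 23).
m = c₂ · s⁻¹ mod 23 = 9 · 16 mod 23 = 6.

6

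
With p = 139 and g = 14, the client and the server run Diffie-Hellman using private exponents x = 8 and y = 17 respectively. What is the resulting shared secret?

100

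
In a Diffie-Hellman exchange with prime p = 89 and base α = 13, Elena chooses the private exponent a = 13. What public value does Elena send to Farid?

19

Public value = 13^13 (mod 89).
13^1 ≡ 13 (mod 89)
13^2 = (13^1)^2 ≡ 13^2 = 169 ≡ 80 (mod 89)
13^4 = (13^2)^2 ≡ 80^2 = 6400 ≡ 81 (mod 89)
13^8 = (13^4)^2 ≡ 81^2 = 6561 ≡ 64 (mod 89)
13^13 = 13^8 · 13^4 · 13^1 ≡ 64 · 81 · 13 ≡ 19 (mod 89).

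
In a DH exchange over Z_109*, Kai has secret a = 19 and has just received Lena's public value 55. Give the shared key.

Shared key K = 55^19 mod 109.
55^1 ≡ 55 (mod 109)
55^2 = (55^1)^2 ≡ 55^2 = 3025 ≡ 82 (mod 109)
55^4 = (55^2)^2 ≡ 82^2 = 6724 ≡ 75 (mod 109)
55^8 = (55^4)^2 ≡ 75^2 = 5625 ≡ 66 (mod 109)
55^16 = (55^8)^2 ≡ 66^2 = 4356 ≡ 105 (mod 109)
55^19 = 55^16 · 55^2 · 55^1 ≡ 105 · 82 · 55 ≡ 54 (mod 109).

54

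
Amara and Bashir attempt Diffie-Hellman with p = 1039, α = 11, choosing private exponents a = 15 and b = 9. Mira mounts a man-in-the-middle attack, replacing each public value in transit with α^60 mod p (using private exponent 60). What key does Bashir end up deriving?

290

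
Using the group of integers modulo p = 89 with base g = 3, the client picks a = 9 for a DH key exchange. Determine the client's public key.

14

Public value = 3^9 mod 89.
3^1 ≡ 3 (mod 89)
3^2 = (3^1)^2 ≡ 3^2 = 9 ≡ 9 (mod 89)
3^4 = (3^2)^2 ≡ 9^2 = 81 ≡ 81 (mod 89)
3^8 = (3^4)^2 ≡ 81^2 = 6561 ≡ 64 (mod 89)
3^9 = 3^8 · 3^1 ≡ 64 · 3 ≡ 14 (mod 89).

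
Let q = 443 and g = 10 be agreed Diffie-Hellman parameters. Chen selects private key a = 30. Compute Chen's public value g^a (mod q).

367

Public value = 10^30 (mod 443).
10^1 ≡ 10 (mod 443)
10^2 = (10^1)^2 ≡ 10^2 = 100 ≡ 100 (mod 443)
10^4 = (10^2)^2 ≡ 100^2 = 10000 ≡ 254 (mod 443)
10^8 = (10^4)^2 ≡ 254^2 = 64516 ≡ 281 (mod 443)
10^16 = (10^8)^2 ≡ 281^2 = 78961 ≡ 107 (mod 443)
10^30 = 10^16 · 10^8 · 10^4 · 10^2 ≡ 107 · 281 · 254 · 100 ≡ 367 (mod 443).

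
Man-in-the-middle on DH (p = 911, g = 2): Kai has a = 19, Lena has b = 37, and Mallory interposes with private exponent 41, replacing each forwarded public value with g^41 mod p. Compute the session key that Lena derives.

Lena receives Mallory's public value M = 2^41 mod 911 instead of the honest one.
2^1 ≡ 2 (mod 911)
2^2 = (2^1)^2 ≡ 2^2 = 4 ≡ 4 (mod 911)
2^4 = (2^2)^2 ≡ 4^2 = 16 ≡ 16 (mod 911)
2^8 = (2^4)^2 ≡ 16^2 = 256 ≡ 256 (mod 911)
2^16 = (2^8)^2 ≡ 256^2 = 65536 ≡ 855 (mod 911)
2^32 = (2^16)^2 ≡ 855^2 = 731025 ≡ 403 (mod 911)
2^41 = 2^32 · 2^8 · 2^1 ≡ 403 · 256 · 2 ≡ 450 (mod 911).
So M = 450. Lena computes K = M^37 mod 911.
450^1 ≡ 450 (mod 911)
450^2 = (450^1)^2 ≡ 450^2 = 202500 ≡ 258 (mod 911)
450^4 = (450^2)^2 ≡ 258^2 = 66564 ≡ 61 (mod 911)
450^8 = (450^4)^2 ≡ 61^2 = 3721 ≡ 77 (mod 911)
450^16 = (450^8)^2 ≡ 77^2 = 5929 ≡ 463 (mod 911)
450^32 = (450^16)^2 ≡ 463^2 = 214369 ≡ 284 (mod 911)
450^37 = 450^32 · 450^4 · 450^1 ≡ 284 · 61 · 450 ≡ 373 (mod 911).

373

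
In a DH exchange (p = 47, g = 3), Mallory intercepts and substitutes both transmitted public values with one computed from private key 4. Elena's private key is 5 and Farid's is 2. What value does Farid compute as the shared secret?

Farid receives Mallory's public value M = 3^4 mod 47 instead of the honest one.
3^1 ≡ 3 (mod 47)
3^2 = (3^1)^2 ≡ 3^2 = 9 ≡ 9 (mod 47)
3^4 = (3^2)^2 ≡ 9^2 = 81 ≡ 34 (mod 47)
So M = 34. Farid computes K = M^2 mod 47.
34^1 ≡ 34 (mod 47)
34^2 = (34^1)^2 ≡ 34^2 = 1156 ≡ 28 (mod 47)

28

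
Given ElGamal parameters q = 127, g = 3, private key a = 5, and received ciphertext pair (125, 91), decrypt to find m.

17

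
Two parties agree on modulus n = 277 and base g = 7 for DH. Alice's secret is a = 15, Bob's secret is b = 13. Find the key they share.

Bob sends B = g^b mod n = 7^13 mod 277.
7^1 ≡ 7 (mod 277)
7^2 = (7^1)^2 ≡ 7^2 = 49 ≡ 49 (mod 277)
7^4 = (7^2)^2 ≡ 49^2 = 2401 ≡ 185 (mod 277)
7^8 = (7^4)^2 ≡ 185^2 = 34225 ≡ 154 (mod 277)
7^13 = 7^8 · 7^4 · 7^1 ≡ 154 · 185 · 7 ≡ 267 (mod 277).
So B = 267. Alice then computes K = B^a mod n = 267^15 mod 277.
267^1 ≡ 267 (mod 277)
267^2 = (267^1)^2 ≡ 267^2 = 71289 ≡ 100 (mod 277)
267^4 = (267^2)^2 ≡ 100^2 = 10000 ≡ 28 (mod 277)
267^8 = (267^4)^2 ≡ 28^2 = 784 ≡ 230 (mod 277)
267^15 = 267^8 · 267^4 · 267^2 · 267^1 ≡ 230 · 28 · 100 · 267 ≡ 250 (mod 277).

250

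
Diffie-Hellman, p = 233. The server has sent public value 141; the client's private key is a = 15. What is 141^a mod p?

201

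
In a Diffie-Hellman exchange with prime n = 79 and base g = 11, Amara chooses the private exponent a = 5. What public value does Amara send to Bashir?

49

Public value = 11^5 mod 79.
11^1 ≡ 11 (mod 79)
11^2 = (11^1)^2 ≡ 11^2 = 121 ≡ 42 (mod 79)
11^4 = (11^2)^2 ≡ 42^2 = 1764 ≡ 26 (mod 79)
11^5 = 11^4 · 11^1 ≡ 26 · 11 ≡ 49 (mod 79).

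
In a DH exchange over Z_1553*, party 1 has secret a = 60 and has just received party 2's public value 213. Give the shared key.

Shared key K = 213^60 mod 1553.
213^1 ≡ 213 (mod 1553)
213^2 = (213^1)^2 ≡ 213^2 = 45369 ≡ 332 (mod 1553)
213^4 = (213^2)^2 ≡ 332^2 = 110224 ≡ 1514 (mod 1553)
213^8 = (213^4)^2 ≡ 1514^2 = 2292196 ≡ 1521 (mod 1553)
213^16 = (213^8)^2 ≡ 1521^2 = 2313441 ≡ 1024 (mod 1553)
213^32 = (213^16)^2 ≡ 1024^2 = 1048576 ≡ 301 (mod 1553)
213^60 = 213^32 · 213^16 · 213^8 · 213^4 ≡ 301 · 1024 · 1521 · 1514 ≡ 982 (mod 1553).

982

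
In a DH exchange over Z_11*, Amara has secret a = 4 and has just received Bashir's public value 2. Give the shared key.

5

Shared key K = 2^4 mod 11.
2^1 ≡ 2 (mod 11)
2^2 = (2^1)^2 ≡ 2^2 = 4 ≡ 4 (mod 11)
2^4 = (2^2)^2 ≡ 4^2 = 16 ≡ 5 (mod 11)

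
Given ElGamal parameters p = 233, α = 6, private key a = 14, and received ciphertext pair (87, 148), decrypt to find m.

Shared mask s = c₁^a mod p = 87^14 mod 233.
87^1 ≡ 87 (mod 233)
87^2 = (87^1)^2 ≡ 87^2 = 7569 ≡ 113 (mod 233)
87^4 = (87^2)^2 ≡ 113^2 = 12769 ≡ 187 (mod 233)
87^8 = (87^4)^2 ≡ 187^2 = 34969 ≡ 19 (mod 233)
87^14 = 87^8 · 87^4 · 87^2 ≡ 19 · 187 · 113 ≡ 30 (mod 233).
So s = 30; s⁻¹ ≡ 101 (mod 233).
m = c₂ · s⁻¹ mod 233 = 148 · 101 mod 233 = 36.

36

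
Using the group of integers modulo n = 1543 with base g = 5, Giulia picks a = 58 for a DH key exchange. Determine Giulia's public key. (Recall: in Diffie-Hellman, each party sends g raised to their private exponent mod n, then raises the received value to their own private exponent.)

134

Public value = 5^58 mod 1543.
5^1 ≡ 5 (mod 1543)
5^2 = (5^1)^2 ≡ 5^2 = 25 ≡ 25 (mod 1543)
5^4 = (5^2)^2 ≡ 25^2 = 625 ≡ 625 (mod 1543)
5^8 = (5^4)^2 ≡ 625^2 = 390625 ≡ 246 (mod 1543)
5^16 = (5^8)^2 ≡ 246^2 = 60516 ≡ 339 (mod 1543)
5^32 = (5^16)^2 ≡ 339^2 = 114921 ≡ 739 (mod 1543)
5^58 = 5^32 · 5^16 · 5^8 · 5^2 ≡ 739 · 339 · 246 · 25 ≡ 134 (mod 1543).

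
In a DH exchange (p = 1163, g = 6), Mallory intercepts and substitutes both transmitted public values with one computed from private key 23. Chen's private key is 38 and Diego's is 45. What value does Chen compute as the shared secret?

871

Chen receives Mallory's public value M = 6^23 mod 1163 instead of the honest one.
6^1 ≡ 6 (mod 1163)
6^2 = (6^1)^2 ≡ 6^2 = 36 ≡ 36 (mod 1163)
6^4 = (6^2)^2 ≡ 36^2 = 1296 ≡ 133 (mod 1163)
6^8 = (6^4)^2 ≡ 133^2 = 17689 ≡ 244 (mod 1163)
6^16 = (6^8)^2 ≡ 244^2 = 59536 ≡ 223 (mod 1163)
6^23 = 6^16 · 6^4 · 6^2 · 6^1 ≡ 223 · 133 · 36 · 6 ≡ 540 (mod 1163).
So M = 540. Chen computes K = M^38 mod 1163.
540^1 ≡ 540 (mod 1163)
540^2 = (540^1)^2 ≡ 540^2 = 291600 ≡ 850 (mod 1163)
540^4 = (540^2)^2 ≡ 850^2 = 722500 ≡ 277 (mod 1163)
540^8 = (540^4)^2 ≡ 277^2 = 76729 ≡ 1134 (mod 1163)
540^16 = (540^8)^2 ≡ 1134^2 = 1285956 ≡ 841 (mod 1163)
540^32 = (540^16)^2 ≡ 841^2 = 707281 ≡ 177 (mod 1163)
540^38 = 540^32 · 540^4 · 540^2 ≡ 177 · 277 · 850 ≡ 871 (mod 1163).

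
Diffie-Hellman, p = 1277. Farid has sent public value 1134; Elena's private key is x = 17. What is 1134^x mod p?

Shared key K = 1134^17 mod 1277.
1134^1 ≡ 1134 (mod 1277)
1134^2 = (1134^1)^2 ≡ 1134^2 = 1285956 ≡ 17 (mod 1277)
1134^4 = (1134^2)^2 ≡ 17^2 = 289 ≡ 289 (mod 1277)
1134^8 = (1134^4)^2 ≡ 289^2 = 83521 ≡ 516 (mod 1277)
1134^16 = (1134^8)^2 ≡ 516^2 = 266256 ≡ 640 (mod 1277)
1134^17 = 1134^16 · 1134^1 ≡ 640 · 1134 ≡ 424 (mod 1277).

424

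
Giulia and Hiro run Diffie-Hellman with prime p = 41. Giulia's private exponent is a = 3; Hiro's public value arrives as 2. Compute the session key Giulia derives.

8

Shared key K = 2^3 mod 41.
2^1 ≡ 2 (mod 41)
2^2 = (2^1)^2 ≡ 2^2 = 4 ≡ 4 (mod 41)
2^3 = 2^2 · 2^1 ≡ 4 · 2 ≡ 8 (mod 41).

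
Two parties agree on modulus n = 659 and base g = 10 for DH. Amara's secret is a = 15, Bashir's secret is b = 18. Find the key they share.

Bashir sends B = g^b mod n = 10^18 mod 659.
10^1 ≡ 10 (mod 659)
10^2 = (10^1)^2 ≡ 10^2 = 100 ≡ 100 (mod 659)
10^4 = (10^2)^2 ≡ 100^2 = 10000 ≡ 115 (mod 659)
10^8 = (10^4)^2 ≡ 115^2 = 13225 ≡ 45 (mod 659)
10^16 = (10^8)^2 ≡ 45^2 = 2025 ≡ 48 (mod 659)
10^18 = 10^16 · 10^2 ≡ 48 · 100 ≡ 187 (mod 659).
So B = 187. Amara then computes K = B^a mod n = 187^15 mod 659.
187^1 ≡ 187 (mod 659)
187^2 = (187^1)^2 ≡ 187^2 = 34969 ≡ 42 (mod 659)
187^4 = (187^2)^2 ≡ 42^2 = 1764 ≡ 446 (mod 659)
187^8 = (187^4)^2 ≡ 446^2 = 198916 ≡ 557 (mod 659)
187^15 = 187^8 · 187^4 · 187^2 · 187^1 ≡ 557 · 446 · 42 · 187 ≡ 475 (mod 659).

475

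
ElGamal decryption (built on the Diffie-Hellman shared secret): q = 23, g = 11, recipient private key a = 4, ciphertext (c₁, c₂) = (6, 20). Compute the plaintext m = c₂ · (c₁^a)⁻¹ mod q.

Shared mask s = c₁^a mod q = 6^4 mod 23.
6^1 ≡ 6 (mod 23)
6^2 = (6^1)^2 ≡ 6^2 = 36 ≡ 13 (mod 23)
6^4 = (6^2)^2 ≡ 13^2 = 169 ≡ 8 (mod 23)
So s = 8; s⁻¹ ≡ 3 (mod 23).
m = c₂ · s⁻¹ mod 23 = 20 · 3 mod 23 = 14.

14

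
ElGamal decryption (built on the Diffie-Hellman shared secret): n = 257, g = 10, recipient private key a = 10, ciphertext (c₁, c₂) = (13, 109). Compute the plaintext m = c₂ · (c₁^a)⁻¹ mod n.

20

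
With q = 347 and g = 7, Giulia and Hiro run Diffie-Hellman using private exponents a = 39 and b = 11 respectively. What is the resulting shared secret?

Giulia sends A = g^a mod q = 7^39 mod 347.
7^1 ≡ 7 (mod 347)
7^2 = (7^1)^2 ≡ 7^2 = 49 ≡ 49 (mod 347)
7^4 = (7^2)^2 ≡ 49^2 = 2401 ≡ 319 (mod 347)
7^8 = (7^4)^2 ≡ 319^2 = 101761 ≡ 90 (mod 347)
7^16 = (7^8)^2 ≡ 90^2 = 8100 ≡ 119 (mod 347)
7^32 = (7^16)^2 ≡ 119^2 = 14161 ≡ 281 (mod 347)
7^39 = 7^32 · 7^4 · 7^2 · 7^1 ≡ 281 · 319 · 49 · 7 ≡ 242 (mod 347).
So A = 242. Hiro then computes K = A^b mod q = 242^11 mod 347.
242^1 ≡ 242 (mod 347)
242^2 = (242^1)^2 ≡ 242^2 = 58564 ≡ 268 (mod 347)
242^4 = (242^2)^2 ≡ 268^2 = 71824 ≡ 342 (mod 347)
242^8 = (242^4)^2 ≡ 342^2 = 116964 ≡ 25 (mod 347)
242^11 = 242^8 · 242^2 · 242^1 ≡ 25 · 268 · 242 ≡ 216 (mod 347).

216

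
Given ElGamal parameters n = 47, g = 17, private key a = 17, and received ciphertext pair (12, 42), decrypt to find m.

Shared mask s = c₁^a mod n = 12^17 mod 47.
12^1 ≡ 12 (mod 47)
12^2 = (12^1)^2 ≡ 12^2 = 144 ≡ 3 (mod 47)
12^4 = (12^2)^2 ≡ 3^2 = 9 ≡ 9 (mod 47)
12^8 = (12^4)^2 ≡ 9^2 = 81 ≡ 34 (mod 47)
12^16 = (12^8)^2 ≡ 34^2 = 1156 ≡ 28 (mod 47)
12^17 = 12^16 · 12^1 ≡ 28 · 12 ≡ 7 (mod 47).
So s = 7; s⁻¹ ≡ 27 (mod 47).
m = c₂ · s⁻¹ mod 47 = 42 · 27 mod 47 = 6.

6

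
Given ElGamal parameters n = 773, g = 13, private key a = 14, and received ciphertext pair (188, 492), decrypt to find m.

627

Shared mask s = c₁^a mod n = 188^14 mod 773.
188^1 ≡ 188 (mod 773)
188^2 = (188^1)^2 ≡ 188^2 = 35344 ≡ 559 (mod 773)
188^4 = (188^2)^2 ≡ 559^2 = 312481 ≡ 189 (mod 773)
188^8 = (188^4)^2 ≡ 189^2 = 35721 ≡ 163 (mod 773)
188^14 = 188^8 · 188^4 · 188^2 ≡ 163 · 189 · 559 ≡ 219 (mod 773).
So s = 219; s⁻¹ ≡ 713 (mod 773).
m = c₂ · s⁻¹ mod 773 = 492 · 713 mod 773 = 627.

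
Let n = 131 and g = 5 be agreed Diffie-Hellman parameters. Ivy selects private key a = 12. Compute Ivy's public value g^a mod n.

117

Public value = 5^12 mod 131.
5^1 ≡ 5 (mod 131)
5^2 = (5^1)^2 ≡ 5^2 = 25 ≡ 25 (mod 131)
5^4 = (5^2)^2 ≡ 25^2 = 625 ≡ 101 (mod 131)
5^8 = (5^4)^2 ≡ 101^2 = 10201 ≡ 114 (mod 131)
5^12 = 5^8 · 5^4 ≡ 114 · 101 ≡ 117 (mod 131).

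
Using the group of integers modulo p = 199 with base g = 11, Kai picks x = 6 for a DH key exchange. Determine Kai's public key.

63

Public value = 11^6 mod 199.
11^1 ≡ 11 (mod 199)
11^2 = (11^1)^2 ≡ 11^2 = 121 ≡ 121 (mod 199)
11^4 = (11^2)^2 ≡ 121^2 = 14641 ≡ 114 (mod 199)
11^6 = 11^4 · 11^2 ≡ 114 · 121 ≡ 63 (mod 199).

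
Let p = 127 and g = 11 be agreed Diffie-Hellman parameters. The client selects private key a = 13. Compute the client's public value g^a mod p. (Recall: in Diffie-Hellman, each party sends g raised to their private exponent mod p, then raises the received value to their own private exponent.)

9

Public value = 11^13 mod 127.
11^1 ≡ 11 (mod 127)
11^2 = (11^1)^2 ≡ 11^2 = 121 ≡ 121 (mod 127)
11^4 = (11^2)^2 ≡ 121^2 = 14641 ≡ 36 (mod 127)
11^8 = (11^4)^2 ≡ 36^2 = 1296 ≡ 26 (mod 127)
11^13 = 11^8 · 11^4 · 11^1 ≡ 26 · 36 · 11 ≡ 9 (mod 127).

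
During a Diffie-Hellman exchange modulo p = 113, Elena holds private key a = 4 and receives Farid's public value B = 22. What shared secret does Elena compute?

7

Shared key K = 22^4 mod 113.
22^1 ≡ 22 (mod 113)
22^2 = (22^1)^2 ≡ 22^2 = 484 ≡ 32 (mod 113)
22^4 = (22^2)^2 ≡ 32^2 = 1024 ≡ 7 (mod 113)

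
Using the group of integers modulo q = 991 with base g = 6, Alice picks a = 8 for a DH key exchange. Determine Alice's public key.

Public value = 6^8 mod 991.
6^1 ≡ 6 (mod 991)
6^2 = (6^1)^2 ≡ 6^2 = 36 ≡ 36 (mod 991)
6^4 = (6^2)^2 ≡ 36^2 = 1296 ≡ 305 (mod 991)
6^8 = (6^4)^2 ≡ 305^2 = 93025 ≡ 862 (mod 991)

862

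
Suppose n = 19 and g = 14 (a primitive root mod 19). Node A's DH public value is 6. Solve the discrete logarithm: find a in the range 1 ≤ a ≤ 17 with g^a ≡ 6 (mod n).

Try successive powers of 14 modulo 19:
14^1 ≡ 14
14^2 ≡ 6
Found: a = 2.

2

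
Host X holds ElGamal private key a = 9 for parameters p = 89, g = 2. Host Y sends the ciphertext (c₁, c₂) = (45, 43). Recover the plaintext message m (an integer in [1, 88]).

Shared mask s = c₁^a mod p = 45^9 mod 89.
45^1 ≡ 45 (mod 89)
45^2 = (45^1)^2 ≡ 45^2 = 2025 ≡ 67 (mod 89)
45^4 = (45^2)^2 ≡ 67^2 = 4489 ≡ 39 (mod 89)
45^8 = (45^4)^2 ≡ 39^2 = 1521 ≡ 8 (mod 89)
45^9 = 45^8 · 45^1 ≡ 8 · 45 ≡ 4 (mod 89).
So s = 4; s⁻¹ ≡ 67 (mod 89).
m = c₂ · s⁻¹ mod 89 = 43 · 67 mod 89 = 33.

33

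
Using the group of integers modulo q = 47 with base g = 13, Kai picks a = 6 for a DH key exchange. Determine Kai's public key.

3

Public value = 13^6 (mod 47).
13^1 ≡ 13 (mod 47)
13^2 = (13^1)^2 ≡ 13^2 = 169 ≡ 28 (mod 47)
13^4 = (13^2)^2 ≡ 28^2 = 784 ≡ 32 (mod 47)
13^6 = 13^4 · 13^2 ≡ 32 · 28 ≡ 3 (mod 47).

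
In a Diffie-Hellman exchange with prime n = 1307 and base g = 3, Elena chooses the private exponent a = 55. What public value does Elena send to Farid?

367

Public value = 3^55 mod 1307.
3^1 ≡ 3 (mod 1307)
3^2 = (3^1)^2 ≡ 3^2 = 9 ≡ 9 (mod 1307)
3^4 = (3^2)^2 ≡ 9^2 = 81 ≡ 81 (mod 1307)
3^8 = (3^4)^2 ≡ 81^2 = 6561 ≡ 26 (mod 1307)
3^16 = (3^8)^2 ≡ 26^2 = 676 ≡ 676 (mod 1307)
3^32 = (3^16)^2 ≡ 676^2 = 456976 ≡ 833 (mod 1307)
3^55 = 3^32 · 3^16 · 3^4 · 3^2 · 3^1 ≡ 833 · 676 · 81 · 9 · 3 ≡ 367 (mod 1307).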